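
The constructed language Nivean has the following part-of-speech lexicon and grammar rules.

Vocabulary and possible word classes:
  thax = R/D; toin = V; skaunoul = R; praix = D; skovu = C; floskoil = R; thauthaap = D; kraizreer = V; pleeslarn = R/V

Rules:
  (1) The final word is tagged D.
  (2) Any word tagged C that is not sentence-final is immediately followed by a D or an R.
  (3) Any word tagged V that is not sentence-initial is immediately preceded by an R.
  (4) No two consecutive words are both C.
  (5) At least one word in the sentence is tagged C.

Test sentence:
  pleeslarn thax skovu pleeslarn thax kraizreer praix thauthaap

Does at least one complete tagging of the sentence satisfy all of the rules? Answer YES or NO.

Candidates per position — 1:pleeslarn {R,V}; 2:thax {R,D}; 3:skovu {C}; 4:pleeslarn {R,V}; 5:thax {R,D}; 6:kraizreer {V}; 7:praix {D}; 8:thauthaap {D}.
One satisfying assignment: R D C R R V D D.
Rule-by-rule: rule 1 holds; rule 2 holds; rule 3 holds; rule 4 holds; rule 5 holds.

YES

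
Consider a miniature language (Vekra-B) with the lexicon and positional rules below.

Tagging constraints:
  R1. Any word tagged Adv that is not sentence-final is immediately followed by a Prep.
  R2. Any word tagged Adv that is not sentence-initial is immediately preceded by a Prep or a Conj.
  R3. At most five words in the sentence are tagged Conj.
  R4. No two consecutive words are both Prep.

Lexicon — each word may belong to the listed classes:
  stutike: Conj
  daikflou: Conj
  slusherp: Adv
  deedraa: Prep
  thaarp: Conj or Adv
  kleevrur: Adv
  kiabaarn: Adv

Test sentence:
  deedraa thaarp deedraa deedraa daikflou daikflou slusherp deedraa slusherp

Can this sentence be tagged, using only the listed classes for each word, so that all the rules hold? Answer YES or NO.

NO

Candidates per position — 1:deedraa {Prep}; 2:thaarp {Conj,Adv}; 3:deedraa {Prep}; 4:deedraa {Prep}; 5:daikflou {Conj}; 6:daikflou {Conj}; 7:slusherp {Adv}; 8:deedraa {Prep}; 9:slusherp {Adv}.
Rule 4 cannot be satisfied by any choice of tags from the lexicon.
So there is no consistent tagging.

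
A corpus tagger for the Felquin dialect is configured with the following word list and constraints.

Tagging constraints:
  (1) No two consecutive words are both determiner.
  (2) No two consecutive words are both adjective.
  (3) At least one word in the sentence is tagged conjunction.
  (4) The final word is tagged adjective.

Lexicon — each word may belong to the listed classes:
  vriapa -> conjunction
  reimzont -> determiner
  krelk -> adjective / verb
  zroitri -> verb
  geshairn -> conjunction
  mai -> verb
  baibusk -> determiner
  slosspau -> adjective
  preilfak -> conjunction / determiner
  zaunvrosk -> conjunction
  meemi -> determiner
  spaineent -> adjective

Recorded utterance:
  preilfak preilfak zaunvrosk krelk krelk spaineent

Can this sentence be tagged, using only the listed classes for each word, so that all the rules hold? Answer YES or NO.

Candidates per position — 1:preilfak {conjunction,determiner}; 2:preilfak {conjunction,determiner}; 3:zaunvrosk {conjunction}; 4:krelk {adjective,verb}; 5:krelk {adjective,verb}; 6:spaineent {adjective}.
One satisfying assignment: determiner conjunction conjunction adjective verb adjective.
Checking: rule 1 holds; rule 2 holds; rule 3 holds; rule 4 holds.

YES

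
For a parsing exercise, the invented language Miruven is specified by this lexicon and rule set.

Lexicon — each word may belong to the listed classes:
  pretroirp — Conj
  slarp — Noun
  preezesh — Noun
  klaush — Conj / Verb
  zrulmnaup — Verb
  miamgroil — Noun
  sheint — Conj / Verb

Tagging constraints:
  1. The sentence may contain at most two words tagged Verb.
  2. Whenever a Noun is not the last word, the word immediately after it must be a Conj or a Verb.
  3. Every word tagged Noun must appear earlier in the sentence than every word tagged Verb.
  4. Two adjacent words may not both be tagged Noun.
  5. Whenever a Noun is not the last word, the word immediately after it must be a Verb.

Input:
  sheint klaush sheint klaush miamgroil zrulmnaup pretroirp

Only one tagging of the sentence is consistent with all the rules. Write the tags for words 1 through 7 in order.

Candidates per position — 1:sheint {Conj,Verb}; 2:klaush {Conj,Verb}; 3:sheint {Conj,Verb}; 4:klaush {Conj,Verb}; 5:miamgroil {Noun}; 6:zrulmnaup {Verb}; 7:pretroirp {Conj}.
If word 1 were Verb, no tagging could satisfy rule 3; so word 1 is Conj.
If word 2 were Verb, no tagging could satisfy rule 3; so word 2 is Conj.
If word 3 were Verb, no tagging could satisfy rule 3; so word 3 is Conj.
If word 4 were Verb, no tagging could satisfy rule 3; so word 4 is Conj.
So the tagging must be: Conj Conj Conj Conj Noun Verb Conj.
Checking: rule 1 holds; rule 2 holds; rule 3 holds; rule 4 holds; rule 5 holds.

Conj Conj Conj Conj Noun Verb Conj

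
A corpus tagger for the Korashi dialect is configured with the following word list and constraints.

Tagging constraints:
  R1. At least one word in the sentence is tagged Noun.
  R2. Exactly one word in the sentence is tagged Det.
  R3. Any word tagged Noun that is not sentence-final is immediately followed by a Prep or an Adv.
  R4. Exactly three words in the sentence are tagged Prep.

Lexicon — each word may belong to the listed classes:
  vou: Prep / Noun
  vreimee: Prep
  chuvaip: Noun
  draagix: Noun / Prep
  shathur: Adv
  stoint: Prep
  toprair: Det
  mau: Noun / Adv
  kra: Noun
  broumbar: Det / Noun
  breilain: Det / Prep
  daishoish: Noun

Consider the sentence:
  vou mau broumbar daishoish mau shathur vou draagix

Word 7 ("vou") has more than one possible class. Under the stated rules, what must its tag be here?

Candidates per position — 1:vou {Prep,Noun}; 2:mau {Noun,Adv}; 3:broumbar {Det,Noun}; 4:daishoish {Noun}; 5:mau {Noun,Adv}; 6:shathur {Adv}; 7:vou {Prep,Noun}; 8:draagix {Noun,Prep}.
Position 1: Noun is ruled out by rule 4; that leaves Prep.
Position 2: Noun is ruled out by rule 3; that leaves Adv.
Position 3: Noun is ruled out by rule 2; that leaves Det.
Position 5: Noun is ruled out by rule 3; that leaves Adv.
Position 7: Noun is ruled out by rule 4; that leaves Prep.
Position 8: Noun is ruled out by rule 4; that leaves Prep.
The only consistent sequence is: Prep Adv Det Noun Adv Adv Prep Prep.
Rule-by-rule: rule 1 satisfied; rule 2 satisfied; rule 3 satisfied; rule 4 satisfied.

Prep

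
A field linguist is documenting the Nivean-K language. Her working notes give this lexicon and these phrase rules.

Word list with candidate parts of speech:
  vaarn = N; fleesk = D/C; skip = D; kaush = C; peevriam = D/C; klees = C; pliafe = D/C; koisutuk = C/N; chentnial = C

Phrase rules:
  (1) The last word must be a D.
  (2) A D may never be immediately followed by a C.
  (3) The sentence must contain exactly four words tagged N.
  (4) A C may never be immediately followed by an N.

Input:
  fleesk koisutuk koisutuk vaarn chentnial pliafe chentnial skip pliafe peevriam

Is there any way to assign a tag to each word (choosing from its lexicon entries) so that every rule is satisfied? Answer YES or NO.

Candidates per position — 1:fleesk {D,C}; 2:koisutuk {C,N}; 3:koisutuk {C,N}; 4:vaarn {N}; 5:chentnial {C}; 6:pliafe {D,C}; 7:chentnial {C}; 8:skip {D}; 9:pliafe {D,C}; 10:peevriam {D,C}.
Rule 3 cannot be satisfied by any choice of tags from the lexicon.
So there is no consistent tagging.

NO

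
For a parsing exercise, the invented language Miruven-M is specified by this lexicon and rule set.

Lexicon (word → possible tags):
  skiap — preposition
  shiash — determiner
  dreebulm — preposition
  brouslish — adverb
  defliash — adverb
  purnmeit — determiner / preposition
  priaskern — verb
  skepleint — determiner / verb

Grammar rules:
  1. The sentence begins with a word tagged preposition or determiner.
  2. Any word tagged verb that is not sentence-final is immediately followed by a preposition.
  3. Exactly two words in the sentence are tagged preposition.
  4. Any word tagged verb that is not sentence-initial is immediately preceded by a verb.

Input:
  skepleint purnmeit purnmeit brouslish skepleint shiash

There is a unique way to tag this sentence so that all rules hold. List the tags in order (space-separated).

determiner preposition preposition adverb determiner determiner

Candidates per position — 1:skepleint {determiner,verb}; 2:purnmeit {determiner,preposition}; 3:purnmeit {determiner,preposition}; 4:brouslish {adverb}; 5:skepleint {determiner,verb}; 6:shiash {determiner}.
Word 1 cannot be verb — rule 1 would then fail for every completion. It is determiner.
Word 2 cannot be determiner — rule 3 would then fail for every completion. It is preposition.
Word 3 cannot be determiner — rule 3 would then fail for every completion. It is preposition.
Word 5 cannot be verb — rule 2 would then fail for every completion. It is determiner.
So the tagging must be: determiner preposition preposition adverb determiner determiner.
Rule-by-rule: rule 1 satisfied; rule 2 satisfied; rule 3 satisfied; rule 4 satisfied.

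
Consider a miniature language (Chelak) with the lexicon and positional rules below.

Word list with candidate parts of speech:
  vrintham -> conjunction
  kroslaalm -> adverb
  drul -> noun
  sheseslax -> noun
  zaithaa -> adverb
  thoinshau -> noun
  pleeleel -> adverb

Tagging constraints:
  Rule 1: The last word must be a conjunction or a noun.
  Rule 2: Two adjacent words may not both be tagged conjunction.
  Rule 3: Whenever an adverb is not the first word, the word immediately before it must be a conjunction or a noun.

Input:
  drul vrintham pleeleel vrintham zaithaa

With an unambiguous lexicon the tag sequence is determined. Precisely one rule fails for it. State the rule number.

Fixed tagging: noun conjunction adverb conjunction adverb.
Rule check: R1 fails, R2 ok, R3 ok.
Only rule 1 fails.

1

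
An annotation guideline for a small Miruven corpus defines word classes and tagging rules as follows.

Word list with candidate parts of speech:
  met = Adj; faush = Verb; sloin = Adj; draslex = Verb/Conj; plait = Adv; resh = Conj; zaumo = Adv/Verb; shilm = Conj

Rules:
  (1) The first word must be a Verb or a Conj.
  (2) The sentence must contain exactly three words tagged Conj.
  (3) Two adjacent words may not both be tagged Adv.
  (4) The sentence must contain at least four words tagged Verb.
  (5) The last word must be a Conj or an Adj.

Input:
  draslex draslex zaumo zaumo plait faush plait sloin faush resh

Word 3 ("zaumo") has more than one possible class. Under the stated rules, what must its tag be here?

Verb

Candidates per position — 1:draslex {Verb,Conj}; 2:draslex {Verb,Conj}; 3:zaumo {Adv,Verb}; 4:zaumo {Adv,Verb}; 5:plait {Adv}; 6:faush {Verb}; 7:plait {Adv}; 8:sloin {Adj}; 9:faush {Verb}; 10:resh {Conj}.
If word 1 were Verb, no tagging could satisfy rule 2; so word 1 is Conj.
If word 2 were Verb, no tagging could satisfy rule 2; so word 2 is Conj.
If word 3 were Adv, no tagging could satisfy rule 4; so word 3 is Verb.
If word 4 were Adv, no tagging could satisfy rule 3; so word 4 is Verb.
So the tagging must be: Conj Conj Verb Verb Adv Verb Adv Adj Verb Conj.
Checking: rule 1 ✓; rule 2 ✓; rule 3 ✓; rule 4 ✓; rule 5 ✓.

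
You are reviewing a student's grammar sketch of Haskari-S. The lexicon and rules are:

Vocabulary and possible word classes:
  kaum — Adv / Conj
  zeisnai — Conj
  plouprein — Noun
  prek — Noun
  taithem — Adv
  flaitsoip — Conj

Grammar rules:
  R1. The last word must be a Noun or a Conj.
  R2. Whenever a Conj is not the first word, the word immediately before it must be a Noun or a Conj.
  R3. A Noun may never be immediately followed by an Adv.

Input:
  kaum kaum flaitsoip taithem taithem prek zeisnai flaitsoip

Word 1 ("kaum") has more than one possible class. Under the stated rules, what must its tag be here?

Conj

Candidates per position — 1:kaum {Adv,Conj}; 2:kaum {Adv,Conj}; 3:flaitsoip {Conj}; 4:taithem {Adv}; 5:taithem {Adv}; 6:prek {Noun}; 7:zeisnai {Conj}; 8:flaitsoip {Conj}.
At position 1, choosing Adv makes rule 2 impossible to satisfy; hence Conj.
At position 2, choosing Adv makes rule 2 impossible to satisfy; hence Conj.
The only consistent sequence is: Conj Conj Conj Adv Adv Noun Conj Conj.
Rule-by-rule: rule 1 holds; rule 2 holds; rule 3 holds.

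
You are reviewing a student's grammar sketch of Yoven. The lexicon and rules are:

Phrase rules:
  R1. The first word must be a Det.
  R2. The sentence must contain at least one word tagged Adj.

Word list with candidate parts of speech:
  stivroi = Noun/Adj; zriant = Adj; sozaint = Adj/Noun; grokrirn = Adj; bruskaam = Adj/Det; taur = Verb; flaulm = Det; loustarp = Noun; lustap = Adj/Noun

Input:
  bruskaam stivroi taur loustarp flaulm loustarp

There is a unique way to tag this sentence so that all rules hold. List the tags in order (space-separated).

Det Adj Verb Noun Det Noun

Candidates per position — 1:bruskaam {Adj,Det}; 2:stivroi {Noun,Adj}; 3:taur {Verb}; 4:loustarp {Noun}; 5:flaulm {Det}; 6:loustarp {Noun}.
At position 1, choosing Adj makes rule 1 impossible to satisfy; hence Det.
At position 2, choosing Noun makes rule 2 impossible to satisfy; hence Adj.
That leaves exactly one tagging: Det Adj Verb Noun Det Noun.
Check: rule 1 ✓; rule 2 ✓.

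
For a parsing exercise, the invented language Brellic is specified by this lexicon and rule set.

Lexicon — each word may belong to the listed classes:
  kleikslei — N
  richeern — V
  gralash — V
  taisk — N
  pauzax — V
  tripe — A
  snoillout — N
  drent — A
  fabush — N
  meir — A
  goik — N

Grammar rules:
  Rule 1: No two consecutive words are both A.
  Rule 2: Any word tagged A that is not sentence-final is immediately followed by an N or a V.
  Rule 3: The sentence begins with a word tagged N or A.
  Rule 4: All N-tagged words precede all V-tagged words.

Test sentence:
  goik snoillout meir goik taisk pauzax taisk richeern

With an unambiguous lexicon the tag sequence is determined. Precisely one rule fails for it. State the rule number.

4

Fixed tagging: N N A N N V N V.
Rule check: R1 holds, R2 holds, R3 holds, R4 violated.
Only rule 4 fails.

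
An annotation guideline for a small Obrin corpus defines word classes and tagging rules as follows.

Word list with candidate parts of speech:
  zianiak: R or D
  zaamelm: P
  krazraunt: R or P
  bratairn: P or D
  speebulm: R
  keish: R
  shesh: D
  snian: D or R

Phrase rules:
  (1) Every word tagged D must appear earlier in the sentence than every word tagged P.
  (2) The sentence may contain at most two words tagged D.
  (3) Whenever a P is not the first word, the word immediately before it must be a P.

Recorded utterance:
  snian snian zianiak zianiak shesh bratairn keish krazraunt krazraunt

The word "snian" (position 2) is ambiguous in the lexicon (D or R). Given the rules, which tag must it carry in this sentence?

R

Candidates per position — 1:snian {D,R}; 2:snian {D,R}; 3:zianiak {R,D}; 4:zianiak {R,D}; 5:shesh {D}; 6:bratairn {P,D}; 7:keish {R}; 8:krazraunt {R,P}; 9:krazraunt {R,P}.
Word 6 cannot be P — rule 3 would then fail for every completion. It is D.
Word 8 cannot be P — rule 3 would then fail for every completion. It is R.
Word 9 cannot be P — rule 3 would then fail for every completion. It is R.
Word 1 cannot be D — rule 2 would then fail for every completion. It is R.
Word 2 cannot be D — rule 2 would then fail for every completion. It is R.
Word 3 cannot be D — rule 2 would then fail for every completion. It is R.
Word 4 cannot be D — rule 2 would then fail for every completion. It is R.
That leaves exactly one tagging: R R R R D D R R R.
Checking: rule 1 ok; rule 2 ok; rule 3 ok.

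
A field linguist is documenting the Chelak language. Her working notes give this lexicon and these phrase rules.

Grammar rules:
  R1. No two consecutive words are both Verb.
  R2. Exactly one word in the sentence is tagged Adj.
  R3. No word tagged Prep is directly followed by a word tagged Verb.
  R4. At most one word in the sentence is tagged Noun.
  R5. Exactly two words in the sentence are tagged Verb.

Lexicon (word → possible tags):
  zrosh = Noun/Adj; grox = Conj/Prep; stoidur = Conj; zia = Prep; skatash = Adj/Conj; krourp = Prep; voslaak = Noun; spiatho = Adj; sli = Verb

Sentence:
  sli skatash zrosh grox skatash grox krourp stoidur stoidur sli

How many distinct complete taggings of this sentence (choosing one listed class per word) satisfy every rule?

12

Candidates per position — 1:sli {Verb}; 2:skatash {Adj,Conj}; 3:zrosh {Noun,Adj}; 4:grox {Conj,Prep}; 5:skatash {Adj,Conj}; 6:grox {Conj,Prep}; 7:krourp {Prep}; 8:stoidur {Conj}; 9:stoidur {Conj}; 10:sli {Verb}.
There are 32 candidate sequences in total.
Checking each against the rules leaves 12 sequences.
Count = 12.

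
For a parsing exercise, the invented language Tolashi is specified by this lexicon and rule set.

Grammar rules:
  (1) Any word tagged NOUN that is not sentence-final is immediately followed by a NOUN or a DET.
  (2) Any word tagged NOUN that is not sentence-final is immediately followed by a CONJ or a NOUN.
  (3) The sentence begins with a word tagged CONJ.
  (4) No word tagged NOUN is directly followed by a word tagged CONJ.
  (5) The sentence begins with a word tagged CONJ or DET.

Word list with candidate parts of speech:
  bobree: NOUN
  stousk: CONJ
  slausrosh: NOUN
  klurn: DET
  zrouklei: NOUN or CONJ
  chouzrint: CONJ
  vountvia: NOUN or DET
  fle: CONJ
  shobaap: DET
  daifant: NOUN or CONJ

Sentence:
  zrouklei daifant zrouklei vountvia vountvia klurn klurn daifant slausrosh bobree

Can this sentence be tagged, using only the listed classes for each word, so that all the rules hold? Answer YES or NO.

YES

Candidates per position — 1:zrouklei {NOUN,CONJ}; 2:daifant {NOUN,CONJ}; 3:zrouklei {NOUN,CONJ}; 4:vountvia {NOUN,DET}; 5:vountvia {NOUN,DET}; 6:klurn {DET}; 7:klurn {DET}; 8:daifant {NOUN,CONJ}; 9:slausrosh {NOUN}; 10:bobree {NOUN}.
One satisfying assignment: CONJ CONJ CONJ DET DET DET DET NOUN NOUN NOUN.
Verifying each rule — rule 1 ✓; rule 2 ✓; rule 3 ✓; rule 4 ✓; rule 5 ✓.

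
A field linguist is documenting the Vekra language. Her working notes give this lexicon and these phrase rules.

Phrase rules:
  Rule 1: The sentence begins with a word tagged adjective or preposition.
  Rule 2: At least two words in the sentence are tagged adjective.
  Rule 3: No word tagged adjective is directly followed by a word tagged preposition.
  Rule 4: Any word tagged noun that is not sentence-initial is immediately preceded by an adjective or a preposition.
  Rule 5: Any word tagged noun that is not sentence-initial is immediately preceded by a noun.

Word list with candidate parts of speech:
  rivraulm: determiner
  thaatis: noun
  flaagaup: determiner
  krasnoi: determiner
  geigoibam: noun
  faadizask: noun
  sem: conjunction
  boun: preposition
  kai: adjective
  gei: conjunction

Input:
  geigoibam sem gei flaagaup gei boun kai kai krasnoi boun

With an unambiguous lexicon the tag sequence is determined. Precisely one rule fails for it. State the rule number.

Fixed tagging: noun conjunction conjunction determiner conjunction preposition adjective adjective determiner preposition.
Rule check: R1 fail, R2 pass, R3 pass, R4 pass, R5 pass.
Only rule 1 fails.

1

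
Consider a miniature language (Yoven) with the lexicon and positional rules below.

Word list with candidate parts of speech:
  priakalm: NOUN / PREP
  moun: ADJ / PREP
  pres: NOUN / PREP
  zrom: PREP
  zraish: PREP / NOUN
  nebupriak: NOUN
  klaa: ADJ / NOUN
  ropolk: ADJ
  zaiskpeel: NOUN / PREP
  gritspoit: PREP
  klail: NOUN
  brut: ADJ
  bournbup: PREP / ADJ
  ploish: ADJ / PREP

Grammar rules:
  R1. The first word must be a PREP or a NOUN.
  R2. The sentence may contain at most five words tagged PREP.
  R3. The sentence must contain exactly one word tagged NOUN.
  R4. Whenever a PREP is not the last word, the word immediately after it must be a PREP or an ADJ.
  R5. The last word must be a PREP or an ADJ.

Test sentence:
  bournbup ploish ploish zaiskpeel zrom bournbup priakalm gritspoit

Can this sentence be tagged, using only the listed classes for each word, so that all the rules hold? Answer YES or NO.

Candidates per position — 1:bournbup {PREP,ADJ}; 2:ploish {ADJ,PREP}; 3:ploish {ADJ,PREP}; 4:zaiskpeel {NOUN,PREP}; 5:zrom {PREP}; 6:bournbup {PREP,ADJ}; 7:priakalm {NOUN,PREP}; 8:gritspoit {PREP}.
One satisfying assignment: PREP PREP ADJ NOUN PREP ADJ PREP PREP.
Check: rule 1 ✓; rule 2 ✓; rule 3 ✓; rule 4 ✓; rule 5 ✓.

YES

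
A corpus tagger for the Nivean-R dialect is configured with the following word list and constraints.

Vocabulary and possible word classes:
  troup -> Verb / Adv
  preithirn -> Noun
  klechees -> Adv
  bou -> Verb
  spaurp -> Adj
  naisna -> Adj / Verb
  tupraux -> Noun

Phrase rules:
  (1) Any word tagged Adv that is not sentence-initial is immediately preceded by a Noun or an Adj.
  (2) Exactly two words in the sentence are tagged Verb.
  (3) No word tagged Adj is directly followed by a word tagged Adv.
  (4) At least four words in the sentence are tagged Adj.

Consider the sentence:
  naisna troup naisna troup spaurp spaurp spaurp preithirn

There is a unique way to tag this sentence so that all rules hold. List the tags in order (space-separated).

Adj Verb Adj Verb Adj Adj Adj Noun

Candidates per position — 1:naisna {Adj,Verb}; 2:troup {Verb,Adv}; 3:naisna {Adj,Verb}; 4:troup {Verb,Adv}; 5:spaurp {Adj}; 6:spaurp {Adj}; 7:spaurp {Adj}; 8:preithirn {Noun}.
The remaining ambiguous positions (1, 2, 3, 4) are resolved jointly — only one combination satisfies every rule.
That leaves exactly one tagging: Adj Verb Adj Verb Adj Adj Adj Noun.
Rule-by-rule: rule 1 satisfied; rule 2 satisfied; rule 3 satisfied; rule 4 satisfied.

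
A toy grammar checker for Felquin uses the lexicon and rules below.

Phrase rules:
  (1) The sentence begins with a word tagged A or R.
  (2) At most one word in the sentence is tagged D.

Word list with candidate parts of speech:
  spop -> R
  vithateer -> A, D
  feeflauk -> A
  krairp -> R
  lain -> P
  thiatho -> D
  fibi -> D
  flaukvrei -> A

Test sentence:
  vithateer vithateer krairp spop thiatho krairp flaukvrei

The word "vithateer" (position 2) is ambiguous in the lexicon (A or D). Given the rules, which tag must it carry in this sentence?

A

Candidates per position — 1:vithateer {A,D}; 2:vithateer {A,D}; 3:krairp {R}; 4:spop {R}; 5:thiatho {D}; 6:krairp {R}; 7:flaukvrei {A}.
Word 1 cannot be D — rule 1 would then fail for every completion. It is A.
Word 2 cannot be D — rule 2 would then fail for every completion. It is A.
The only consistent sequence is: A A R R D R A.
Verifying each rule — rule 1 satisfied; rule 2 satisfied.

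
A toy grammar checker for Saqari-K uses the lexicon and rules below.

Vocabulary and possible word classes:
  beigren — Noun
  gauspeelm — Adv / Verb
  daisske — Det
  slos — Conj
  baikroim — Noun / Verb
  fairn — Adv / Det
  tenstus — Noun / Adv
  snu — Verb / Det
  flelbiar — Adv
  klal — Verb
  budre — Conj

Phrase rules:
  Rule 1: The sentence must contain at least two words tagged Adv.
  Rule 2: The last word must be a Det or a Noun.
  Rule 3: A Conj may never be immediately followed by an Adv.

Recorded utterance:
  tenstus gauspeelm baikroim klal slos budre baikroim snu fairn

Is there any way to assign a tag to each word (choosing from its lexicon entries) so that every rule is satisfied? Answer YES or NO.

YES

Candidates per position — 1:tenstus {Noun,Adv}; 2:gauspeelm {Adv,Verb}; 3:baikroim {Noun,Verb}; 4:klal {Verb}; 5:slos {Conj}; 6:budre {Conj}; 7:baikroim {Noun,Verb}; 8:snu {Verb,Det}; 9:fairn {Adv,Det}.
One satisfying assignment: Adv Adv Noun Verb Conj Conj Verb Verb Det.
Checking: rule 1 satisfied; rule 2 satisfied; rule 3 satisfied.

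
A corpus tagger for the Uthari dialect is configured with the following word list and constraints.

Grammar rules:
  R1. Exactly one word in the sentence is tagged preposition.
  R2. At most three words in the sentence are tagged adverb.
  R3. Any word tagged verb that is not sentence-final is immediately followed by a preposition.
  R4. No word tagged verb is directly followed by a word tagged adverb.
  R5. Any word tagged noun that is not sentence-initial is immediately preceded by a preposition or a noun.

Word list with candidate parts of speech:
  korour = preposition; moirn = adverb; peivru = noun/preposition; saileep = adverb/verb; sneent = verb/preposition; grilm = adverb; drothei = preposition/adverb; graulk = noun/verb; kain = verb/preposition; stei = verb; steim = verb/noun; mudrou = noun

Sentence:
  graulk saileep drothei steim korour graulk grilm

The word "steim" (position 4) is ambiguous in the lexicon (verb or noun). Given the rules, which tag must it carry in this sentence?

verb

Candidates per position — 1:graulk {noun,verb}; 2:saileep {adverb,verb}; 3:drothei {preposition,adverb}; 4:steim {verb,noun}; 5:korour {preposition}; 6:graulk {noun,verb}; 7:grilm {adverb}.
If word 1 were verb, no tagging could satisfy rule 3; so word 1 is noun.
If word 3 were preposition, no tagging could satisfy rule 1; so word 3 is adverb.
If word 4 were noun, no tagging could satisfy rule 5; so word 4 is verb.
If word 6 were verb, no tagging could satisfy rule 3; so word 6 is noun.
If word 2 were verb, no tagging could satisfy rule 3; so word 2 is adverb.
That leaves exactly one tagging: noun adverb adverb verb preposition noun adverb.
Rule-by-rule: rule 1 satisfied; rule 2 satisfied; rule 3 satisfied; rule 4 satisfied; rule 5 satisfied.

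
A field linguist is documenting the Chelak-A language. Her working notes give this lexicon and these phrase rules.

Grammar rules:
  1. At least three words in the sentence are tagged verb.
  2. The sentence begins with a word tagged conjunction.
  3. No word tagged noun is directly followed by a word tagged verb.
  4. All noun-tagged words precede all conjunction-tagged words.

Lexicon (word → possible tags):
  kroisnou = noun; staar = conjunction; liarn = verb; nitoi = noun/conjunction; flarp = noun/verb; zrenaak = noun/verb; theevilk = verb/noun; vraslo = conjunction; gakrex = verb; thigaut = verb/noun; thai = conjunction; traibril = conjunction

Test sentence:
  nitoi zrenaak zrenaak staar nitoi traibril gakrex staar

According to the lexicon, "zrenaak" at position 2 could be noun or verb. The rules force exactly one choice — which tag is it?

verb

Candidates per position — 1:nitoi {noun,conjunction}; 2:zrenaak {noun,verb}; 3:zrenaak {noun,verb}; 4:staar {conjunction}; 5:nitoi {noun,conjunction}; 6:traibril {conjunction}; 7:gakrex {verb}; 8:staar {conjunction}.
Position 1: tagging it noun would leave rule 2 unsatisfiable, so it must be conjunction.
Position 2: tagging it noun would leave rule 1 unsatisfiable, so it must be verb.
Position 3: tagging it noun would leave rule 1 unsatisfiable, so it must be verb.
Position 5: tagging it noun would leave rule 4 unsatisfiable, so it must be conjunction.
So the tagging must be: conjunction verb verb conjunction conjunction conjunction verb conjunction.
Verifying each rule — rule 1 satisfied; rule 2 satisfied; rule 3 satisfied; rule 4 satisfied.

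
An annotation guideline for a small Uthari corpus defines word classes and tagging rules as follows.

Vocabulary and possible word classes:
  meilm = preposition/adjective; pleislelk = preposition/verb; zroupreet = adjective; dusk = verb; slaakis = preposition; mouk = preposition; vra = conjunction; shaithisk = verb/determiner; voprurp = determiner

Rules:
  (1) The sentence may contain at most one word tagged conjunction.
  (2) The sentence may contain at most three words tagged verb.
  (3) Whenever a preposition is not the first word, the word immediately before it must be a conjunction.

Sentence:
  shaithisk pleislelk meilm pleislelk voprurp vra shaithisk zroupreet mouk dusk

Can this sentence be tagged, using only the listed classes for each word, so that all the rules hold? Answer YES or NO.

Candidates per position — 1:shaithisk {verb,determiner}; 2:pleislelk {preposition,verb}; 3:meilm {preposition,adjective}; 4:pleislelk {preposition,verb}; 5:voprurp {determiner}; 6:vra {conjunction}; 7:shaithisk {verb,determiner}; 8:zroupreet {adjective}; 9:mouk {preposition}; 10:dusk {verb}.
Rule 3 cannot be satisfied by any choice of tags from the lexicon.
So there is no consistent tagging.

NO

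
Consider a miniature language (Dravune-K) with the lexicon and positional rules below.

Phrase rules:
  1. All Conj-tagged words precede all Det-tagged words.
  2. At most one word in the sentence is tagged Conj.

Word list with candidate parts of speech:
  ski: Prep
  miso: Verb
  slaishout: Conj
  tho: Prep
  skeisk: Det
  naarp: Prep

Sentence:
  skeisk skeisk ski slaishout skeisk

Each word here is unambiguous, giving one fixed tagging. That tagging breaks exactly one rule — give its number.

1

Fixed tagging: Det Det Prep Conj Det.
Rule check: R1 fail, R2 pass.
Only rule 1 fails.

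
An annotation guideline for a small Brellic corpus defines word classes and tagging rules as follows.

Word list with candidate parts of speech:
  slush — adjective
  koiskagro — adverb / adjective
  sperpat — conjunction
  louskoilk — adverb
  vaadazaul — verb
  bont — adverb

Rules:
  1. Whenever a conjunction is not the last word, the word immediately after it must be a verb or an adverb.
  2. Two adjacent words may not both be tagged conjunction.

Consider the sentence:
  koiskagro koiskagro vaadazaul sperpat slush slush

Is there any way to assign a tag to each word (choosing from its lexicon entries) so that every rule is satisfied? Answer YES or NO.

Candidates per position — 1:koiskagro {adverb,adjective}; 2:koiskagro {adverb,adjective}; 3:vaadazaul {verb}; 4:sperpat {conjunction}; 5:slush {adjective}; 6:slush {adjective}.
Rule 1 cannot be satisfied by any choice of tags from the lexicon.
So there is no consistent tagging.

NO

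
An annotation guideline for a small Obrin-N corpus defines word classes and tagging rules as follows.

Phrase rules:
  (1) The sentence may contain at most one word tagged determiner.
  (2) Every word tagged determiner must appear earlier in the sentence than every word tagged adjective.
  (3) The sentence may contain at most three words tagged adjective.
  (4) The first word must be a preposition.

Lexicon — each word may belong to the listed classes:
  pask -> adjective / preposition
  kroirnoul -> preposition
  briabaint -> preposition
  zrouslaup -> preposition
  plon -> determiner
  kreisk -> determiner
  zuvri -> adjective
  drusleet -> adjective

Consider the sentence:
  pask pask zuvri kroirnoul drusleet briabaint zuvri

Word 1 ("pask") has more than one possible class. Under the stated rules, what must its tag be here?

Candidates per position — 1:pask {adjective,preposition}; 2:pask {adjective,preposition}; 3:zuvri {adjective}; 4:kroirnoul {preposition}; 5:drusleet {adjective}; 6:briabaint {preposition}; 7:zuvri {adjective}.
At position 1, choosing adjective makes rule 3 impossible to satisfy; hence preposition.
At position 2, choosing adjective makes rule 3 impossible to satisfy; hence preposition.
So the tagging must be: preposition preposition adjective preposition adjective preposition adjective.
Check: rule 1 ✓; rule 2 ✓; rule 3 ✓; rule 4 ✓.

preposition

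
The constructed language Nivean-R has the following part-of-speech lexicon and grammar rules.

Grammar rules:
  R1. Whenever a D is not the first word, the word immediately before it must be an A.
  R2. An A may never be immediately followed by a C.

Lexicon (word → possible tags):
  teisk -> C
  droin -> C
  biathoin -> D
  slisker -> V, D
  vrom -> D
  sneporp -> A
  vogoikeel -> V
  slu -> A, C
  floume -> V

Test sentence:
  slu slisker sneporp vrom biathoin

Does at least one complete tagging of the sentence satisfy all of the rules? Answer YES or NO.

Candidates per position — 1:slu {A,C}; 2:slisker {V,D}; 3:sneporp {A}; 4:vrom {D}; 5:biathoin {D}.
Rule 1 cannot be satisfied by any choice of tags from the lexicon.
So there is no consistent tagging.

NO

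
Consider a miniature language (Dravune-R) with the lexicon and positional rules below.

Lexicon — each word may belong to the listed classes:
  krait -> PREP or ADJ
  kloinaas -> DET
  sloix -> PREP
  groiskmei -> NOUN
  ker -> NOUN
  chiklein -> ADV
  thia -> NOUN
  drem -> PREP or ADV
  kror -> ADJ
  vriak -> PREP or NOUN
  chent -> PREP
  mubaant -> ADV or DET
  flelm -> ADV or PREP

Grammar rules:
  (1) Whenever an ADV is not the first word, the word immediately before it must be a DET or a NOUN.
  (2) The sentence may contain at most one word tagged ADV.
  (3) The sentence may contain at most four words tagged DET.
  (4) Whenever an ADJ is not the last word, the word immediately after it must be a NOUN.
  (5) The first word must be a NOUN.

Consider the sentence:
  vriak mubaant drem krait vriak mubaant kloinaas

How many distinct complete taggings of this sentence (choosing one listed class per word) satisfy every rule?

Candidates per position — 1:vriak {PREP,NOUN}; 2:mubaant {ADV,DET}; 3:drem {PREP,ADV}; 4:krait {PREP,ADJ}; 5:vriak {PREP,NOUN}; 6:mubaant {ADV,DET}; 7:kloinaas {DET}.
There are 64 candidate sequences in total.
Checking each against the rules leaves 11 sequences.
Count = 11.

11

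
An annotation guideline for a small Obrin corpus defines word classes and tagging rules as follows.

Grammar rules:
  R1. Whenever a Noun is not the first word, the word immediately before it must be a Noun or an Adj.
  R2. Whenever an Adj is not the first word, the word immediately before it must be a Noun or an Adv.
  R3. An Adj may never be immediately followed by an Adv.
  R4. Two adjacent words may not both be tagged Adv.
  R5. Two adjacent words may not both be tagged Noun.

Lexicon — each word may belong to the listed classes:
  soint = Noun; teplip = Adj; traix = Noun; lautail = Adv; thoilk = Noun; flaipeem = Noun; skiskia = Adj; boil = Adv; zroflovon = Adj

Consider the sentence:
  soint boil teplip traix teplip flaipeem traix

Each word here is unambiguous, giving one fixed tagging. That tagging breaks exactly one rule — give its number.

Fixed tagging: Noun Adv Adj Noun Adj Noun Noun.
Applying the rules: R1 ✓, R2 ✓, R3 ✓, R4 ✓, R5 ✗.
Only rule 5 fails.

5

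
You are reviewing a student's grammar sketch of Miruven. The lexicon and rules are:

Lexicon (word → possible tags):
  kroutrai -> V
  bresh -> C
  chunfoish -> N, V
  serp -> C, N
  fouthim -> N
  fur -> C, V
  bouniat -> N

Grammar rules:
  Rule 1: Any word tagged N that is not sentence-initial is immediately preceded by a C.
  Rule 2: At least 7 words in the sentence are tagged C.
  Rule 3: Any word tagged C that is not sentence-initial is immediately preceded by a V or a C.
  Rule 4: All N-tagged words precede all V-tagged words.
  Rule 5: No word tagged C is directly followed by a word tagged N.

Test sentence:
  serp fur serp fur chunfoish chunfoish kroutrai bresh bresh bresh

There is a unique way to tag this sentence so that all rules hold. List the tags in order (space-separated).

Candidates per position — 1:serp {C,N}; 2:fur {C,V}; 3:serp {C,N}; 4:fur {C,V}; 5:chunfoish {N,V}; 6:chunfoish {N,V}; 7:kroutrai {V}; 8:bresh {C}; 9:bresh {C}; 10:bresh {C}.
Word 1 cannot be N — rule 2 would then fail for every completion. It is C.
Word 2 cannot be V — rule 2 would then fail for every completion. It is C.
Word 3 cannot be N — rule 2 would then fail for every completion. It is C.
Word 4 cannot be V — rule 2 would then fail for every completion. It is C.
Word 5 cannot be N — rule 5 would then fail for every completion. It is V.
Word 6 cannot be N — rule 1 would then fail for every completion. It is V.
That leaves exactly one tagging: C C C C V V V C C C.
Verifying each rule — rule 1 ok; rule 2 ok; rule 3 ok; rule 4 ok; rule 5 ok.

C C C C V V V C C C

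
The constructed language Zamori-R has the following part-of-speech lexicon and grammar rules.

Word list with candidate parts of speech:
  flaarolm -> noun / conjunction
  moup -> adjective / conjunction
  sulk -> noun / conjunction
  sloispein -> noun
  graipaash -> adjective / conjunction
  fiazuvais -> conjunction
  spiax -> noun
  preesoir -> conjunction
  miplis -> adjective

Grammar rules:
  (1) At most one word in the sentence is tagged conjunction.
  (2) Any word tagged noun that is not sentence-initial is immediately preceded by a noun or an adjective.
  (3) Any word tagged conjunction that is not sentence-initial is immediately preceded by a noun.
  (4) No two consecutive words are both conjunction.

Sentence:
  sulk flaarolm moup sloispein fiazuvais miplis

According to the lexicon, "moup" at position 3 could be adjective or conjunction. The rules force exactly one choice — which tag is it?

Candidates per position — 1:sulk {noun,conjunction}; 2:flaarolm {noun,conjunction}; 3:moup {adjective,conjunction}; 4:sloispein {noun}; 5:fiazuvais {conjunction}; 6:miplis {adjective}.
At position 1, choosing conjunction makes rule 1 impossible to satisfy; hence noun.
At position 2, choosing conjunction makes rule 1 impossible to satisfy; hence noun.
At position 3, choosing conjunction makes rule 1 impossible to satisfy; hence adjective.
That leaves exactly one tagging: noun noun adjective noun conjunction adjective.
Check: rule 1 holds; rule 2 holds; rule 3 holds; rule 4 holds.

adjective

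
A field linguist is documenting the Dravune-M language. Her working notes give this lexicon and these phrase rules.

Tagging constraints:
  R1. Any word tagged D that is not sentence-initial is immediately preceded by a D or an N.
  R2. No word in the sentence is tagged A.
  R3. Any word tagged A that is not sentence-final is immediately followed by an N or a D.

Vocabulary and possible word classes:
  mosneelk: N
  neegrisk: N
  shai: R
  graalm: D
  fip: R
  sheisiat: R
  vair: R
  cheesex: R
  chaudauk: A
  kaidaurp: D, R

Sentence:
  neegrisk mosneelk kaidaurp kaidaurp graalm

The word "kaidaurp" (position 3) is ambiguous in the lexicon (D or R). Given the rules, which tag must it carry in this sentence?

D

Candidates per position — 1:neegrisk {N}; 2:mosneelk {N}; 3:kaidaurp {D,R}; 4:kaidaurp {D,R}; 5:graalm {D}.
At position 3, choosing R makes rule 1 impossible to satisfy; hence D.
At position 4, choosing R makes rule 1 impossible to satisfy; hence D.
So the tagging must be: N N D D D.
Rule-by-rule: rule 1 ✓; rule 2 ✓; rule 3 ✓.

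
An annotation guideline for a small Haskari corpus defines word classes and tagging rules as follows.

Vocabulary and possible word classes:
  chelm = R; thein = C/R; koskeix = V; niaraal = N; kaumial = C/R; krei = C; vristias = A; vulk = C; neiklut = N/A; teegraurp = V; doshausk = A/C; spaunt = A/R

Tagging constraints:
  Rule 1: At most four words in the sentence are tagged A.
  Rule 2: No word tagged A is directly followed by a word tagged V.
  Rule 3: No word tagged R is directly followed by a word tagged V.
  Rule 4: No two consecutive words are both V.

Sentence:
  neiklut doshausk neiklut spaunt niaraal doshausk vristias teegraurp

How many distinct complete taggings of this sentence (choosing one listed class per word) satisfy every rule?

0

Candidates per position — 1:neiklut {N,A}; 2:doshausk {A,C}; 3:neiklut {N,A}; 4:spaunt {A,R}; 5:niaraal {N}; 6:doshausk {A,C}; 7:vristias {A}; 8:teegraurp {V}.
There are 32 candidate sequences in total.
Rule 2 cannot be satisfied by any choice of tags from the lexicon.
So there is no consistent tagging.
Count = 0.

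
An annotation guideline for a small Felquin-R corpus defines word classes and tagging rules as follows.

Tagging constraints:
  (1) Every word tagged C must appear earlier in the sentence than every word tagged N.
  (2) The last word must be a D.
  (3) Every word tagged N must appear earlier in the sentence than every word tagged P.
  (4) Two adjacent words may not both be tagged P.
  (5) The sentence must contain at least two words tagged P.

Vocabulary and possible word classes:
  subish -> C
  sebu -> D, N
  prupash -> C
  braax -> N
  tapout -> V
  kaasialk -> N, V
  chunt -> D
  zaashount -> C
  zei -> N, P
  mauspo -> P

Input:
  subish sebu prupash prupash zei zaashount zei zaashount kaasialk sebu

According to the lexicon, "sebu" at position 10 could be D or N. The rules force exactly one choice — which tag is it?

Candidates per position — 1:subish {C}; 2:sebu {D,N}; 3:prupash {C}; 4:prupash {C}; 5:zei {N,P}; 6:zaashount {C}; 7:zei {N,P}; 8:zaashount {C}; 9:kaasialk {N,V}; 10:sebu {D,N}.
Word 2 cannot be N — rule 1 would then fail for every completion. It is D.
Word 5 cannot be N — rule 1 would then fail for every completion. It is P.
Word 7 cannot be N — rule 1 would then fail for every completion. It is P.
Word 9 cannot be N — rule 3 would then fail for every completion. It is V.
Word 10 cannot be N — rule 2 would then fail for every completion. It is D.
The unique satisfying tagging is: C D C C P C P C V D.
Rule-by-rule: rule 1 ok; rule 2 ok; rule 3 ok; rule 4 ok; rule 5 ok.

D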